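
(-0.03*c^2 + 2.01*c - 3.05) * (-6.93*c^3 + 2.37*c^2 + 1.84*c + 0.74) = 0.2079*c^5 - 14.0004*c^4 + 25.845*c^3 - 3.5523*c^2 - 4.1246*c - 2.257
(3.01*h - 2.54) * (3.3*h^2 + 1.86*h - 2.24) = 9.933*h^3 - 2.7834*h^2 - 11.4668*h + 5.6896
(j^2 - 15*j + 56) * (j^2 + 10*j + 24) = j^4 - 5*j^3 - 70*j^2 + 200*j + 1344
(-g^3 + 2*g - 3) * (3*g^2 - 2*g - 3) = -3*g^5 + 2*g^4 + 9*g^3 - 13*g^2 + 9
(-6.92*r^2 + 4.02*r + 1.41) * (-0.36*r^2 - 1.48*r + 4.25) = 2.4912*r^4 + 8.7944*r^3 - 35.8672*r^2 + 14.9982*r + 5.9925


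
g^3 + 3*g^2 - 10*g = g*(g - 2)*(g + 5)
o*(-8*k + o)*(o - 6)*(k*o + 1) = -8*k^2*o^3 + 48*k^2*o^2 + k*o^4 - 6*k*o^3 - 8*k*o^2 + 48*k*o + o^3 - 6*o^2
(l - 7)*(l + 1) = l^2 - 6*l - 7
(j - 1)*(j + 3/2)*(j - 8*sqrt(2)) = j^3 - 8*sqrt(2)*j^2 + j^2/2 - 4*sqrt(2)*j - 3*j/2 + 12*sqrt(2)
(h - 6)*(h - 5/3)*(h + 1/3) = h^3 - 22*h^2/3 + 67*h/9 + 10/3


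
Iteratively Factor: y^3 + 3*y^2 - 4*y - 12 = (y + 3)*(y^2 - 4) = (y - 2)*(y + 3)*(y + 2)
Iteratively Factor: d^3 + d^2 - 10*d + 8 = (d - 1)*(d^2 + 2*d - 8) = (d - 2)*(d - 1)*(d + 4)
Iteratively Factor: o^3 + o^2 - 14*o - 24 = (o - 4)*(o^2 + 5*o + 6) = (o - 4)*(o + 2)*(o + 3)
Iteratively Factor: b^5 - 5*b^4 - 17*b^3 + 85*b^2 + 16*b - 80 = (b - 1)*(b^4 - 4*b^3 - 21*b^2 + 64*b + 80) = (b - 1)*(b + 4)*(b^3 - 8*b^2 + 11*b + 20) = (b - 4)*(b - 1)*(b + 4)*(b^2 - 4*b - 5) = (b - 4)*(b - 1)*(b + 1)*(b + 4)*(b - 5)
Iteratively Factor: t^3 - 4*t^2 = (t)*(t^2 - 4*t) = t*(t - 4)*(t)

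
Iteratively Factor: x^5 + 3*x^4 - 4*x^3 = (x)*(x^4 + 3*x^3 - 4*x^2) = x^2*(x^3 + 3*x^2 - 4*x) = x^3*(x^2 + 3*x - 4) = x^3*(x + 4)*(x - 1)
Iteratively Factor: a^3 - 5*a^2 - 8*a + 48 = (a - 4)*(a^2 - a - 12) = (a - 4)^2*(a + 3)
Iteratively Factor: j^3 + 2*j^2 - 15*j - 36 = (j + 3)*(j^2 - j - 12) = (j - 4)*(j + 3)*(j + 3)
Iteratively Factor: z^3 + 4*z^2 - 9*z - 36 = (z + 4)*(z^2 - 9) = (z + 3)*(z + 4)*(z - 3)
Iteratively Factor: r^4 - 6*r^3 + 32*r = (r)*(r^3 - 6*r^2 + 32) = r*(r - 4)*(r^2 - 2*r - 8) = r*(r - 4)*(r + 2)*(r - 4)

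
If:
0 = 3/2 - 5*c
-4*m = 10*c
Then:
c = 3/10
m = -3/4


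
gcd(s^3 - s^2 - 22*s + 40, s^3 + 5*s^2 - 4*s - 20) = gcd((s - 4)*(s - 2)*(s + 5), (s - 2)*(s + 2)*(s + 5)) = s^2 + 3*s - 10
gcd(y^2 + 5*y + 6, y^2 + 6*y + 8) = y + 2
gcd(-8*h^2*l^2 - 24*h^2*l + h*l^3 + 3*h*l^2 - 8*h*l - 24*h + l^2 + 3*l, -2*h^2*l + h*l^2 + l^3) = 1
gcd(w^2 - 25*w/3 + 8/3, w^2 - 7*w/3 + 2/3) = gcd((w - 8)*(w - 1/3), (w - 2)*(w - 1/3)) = w - 1/3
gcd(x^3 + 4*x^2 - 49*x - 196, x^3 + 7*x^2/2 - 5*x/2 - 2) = x + 4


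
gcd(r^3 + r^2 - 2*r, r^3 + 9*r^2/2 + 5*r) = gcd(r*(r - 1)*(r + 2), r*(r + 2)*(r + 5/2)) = r^2 + 2*r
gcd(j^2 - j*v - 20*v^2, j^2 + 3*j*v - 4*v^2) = j + 4*v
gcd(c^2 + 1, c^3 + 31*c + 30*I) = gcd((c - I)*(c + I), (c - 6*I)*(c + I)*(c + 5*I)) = c + I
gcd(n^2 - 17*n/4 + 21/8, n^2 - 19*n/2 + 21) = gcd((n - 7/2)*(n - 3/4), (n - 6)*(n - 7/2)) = n - 7/2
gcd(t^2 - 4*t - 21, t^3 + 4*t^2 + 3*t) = t + 3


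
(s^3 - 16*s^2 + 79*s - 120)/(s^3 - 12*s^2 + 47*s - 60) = (s - 8)/(s - 4)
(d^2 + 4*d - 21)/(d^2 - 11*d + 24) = (d + 7)/(d - 8)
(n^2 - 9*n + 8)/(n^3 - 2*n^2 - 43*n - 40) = (n - 1)/(n^2 + 6*n + 5)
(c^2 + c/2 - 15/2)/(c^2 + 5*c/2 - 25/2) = (c + 3)/(c + 5)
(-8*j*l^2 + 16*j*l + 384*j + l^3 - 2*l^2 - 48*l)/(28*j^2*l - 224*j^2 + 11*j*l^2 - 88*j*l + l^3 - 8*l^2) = (-8*j*l - 48*j + l^2 + 6*l)/(28*j^2 + 11*j*l + l^2)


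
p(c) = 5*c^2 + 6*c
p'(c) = 10*c + 6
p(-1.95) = 7.31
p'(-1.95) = -13.50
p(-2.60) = 18.20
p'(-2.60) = -20.00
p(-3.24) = 33.05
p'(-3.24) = -26.40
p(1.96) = 30.97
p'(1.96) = 25.60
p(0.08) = 0.51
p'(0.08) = 6.80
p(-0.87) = -1.44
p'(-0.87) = -2.70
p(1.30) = 16.25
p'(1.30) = 19.00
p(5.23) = 168.14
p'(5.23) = 58.30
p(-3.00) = 27.00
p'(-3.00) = -24.00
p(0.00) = 0.00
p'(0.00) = 6.00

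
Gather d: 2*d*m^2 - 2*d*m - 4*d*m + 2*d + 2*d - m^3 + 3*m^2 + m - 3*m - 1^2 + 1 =d*(2*m^2 - 6*m + 4) - m^3 + 3*m^2 - 2*m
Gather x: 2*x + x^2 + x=x^2 + 3*x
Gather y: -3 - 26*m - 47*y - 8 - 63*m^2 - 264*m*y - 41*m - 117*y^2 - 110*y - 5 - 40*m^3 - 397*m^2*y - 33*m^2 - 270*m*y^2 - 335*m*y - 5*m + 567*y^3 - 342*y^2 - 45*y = -40*m^3 - 96*m^2 - 72*m + 567*y^3 + y^2*(-270*m - 459) + y*(-397*m^2 - 599*m - 202) - 16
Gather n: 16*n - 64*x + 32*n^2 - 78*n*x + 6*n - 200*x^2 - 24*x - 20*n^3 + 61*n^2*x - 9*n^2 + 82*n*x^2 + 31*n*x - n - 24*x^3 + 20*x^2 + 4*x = -20*n^3 + n^2*(61*x + 23) + n*(82*x^2 - 47*x + 21) - 24*x^3 - 180*x^2 - 84*x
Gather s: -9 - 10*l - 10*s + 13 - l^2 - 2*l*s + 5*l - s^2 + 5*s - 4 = -l^2 - 5*l - s^2 + s*(-2*l - 5)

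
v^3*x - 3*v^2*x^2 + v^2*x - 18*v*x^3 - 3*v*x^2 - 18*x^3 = (v - 6*x)*(v + 3*x)*(v*x + x)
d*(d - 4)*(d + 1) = d^3 - 3*d^2 - 4*d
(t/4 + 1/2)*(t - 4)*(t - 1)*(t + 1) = t^4/4 - t^3/2 - 9*t^2/4 + t/2 + 2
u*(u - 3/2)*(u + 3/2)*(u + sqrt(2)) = u^4 + sqrt(2)*u^3 - 9*u^2/4 - 9*sqrt(2)*u/4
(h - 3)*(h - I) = h^2 - 3*h - I*h + 3*I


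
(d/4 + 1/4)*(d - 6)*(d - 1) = d^3/4 - 3*d^2/2 - d/4 + 3/2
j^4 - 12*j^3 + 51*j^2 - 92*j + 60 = (j - 5)*(j - 3)*(j - 2)^2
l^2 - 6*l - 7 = (l - 7)*(l + 1)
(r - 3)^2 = r^2 - 6*r + 9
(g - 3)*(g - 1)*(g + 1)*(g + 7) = g^4 + 4*g^3 - 22*g^2 - 4*g + 21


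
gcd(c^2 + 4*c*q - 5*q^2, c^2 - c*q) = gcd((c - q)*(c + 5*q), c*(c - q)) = -c + q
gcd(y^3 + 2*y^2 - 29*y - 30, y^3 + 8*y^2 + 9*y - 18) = y + 6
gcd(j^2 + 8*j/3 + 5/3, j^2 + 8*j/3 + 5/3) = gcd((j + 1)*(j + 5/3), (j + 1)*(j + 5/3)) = j^2 + 8*j/3 + 5/3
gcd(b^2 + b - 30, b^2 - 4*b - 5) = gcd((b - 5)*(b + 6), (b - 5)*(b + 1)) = b - 5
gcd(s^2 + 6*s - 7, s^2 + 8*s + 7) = s + 7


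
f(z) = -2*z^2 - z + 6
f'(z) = -4*z - 1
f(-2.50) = -4.00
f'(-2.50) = 9.00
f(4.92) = -47.33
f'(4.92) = -20.68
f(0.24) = 5.64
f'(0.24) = -1.96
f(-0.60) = 5.88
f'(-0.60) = 1.40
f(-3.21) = -11.40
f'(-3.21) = 11.84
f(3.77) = -26.20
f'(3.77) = -16.08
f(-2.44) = -3.47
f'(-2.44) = 8.76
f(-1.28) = 4.00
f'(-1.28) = 4.12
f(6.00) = -72.00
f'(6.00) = -25.00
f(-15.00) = -429.00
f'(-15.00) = 59.00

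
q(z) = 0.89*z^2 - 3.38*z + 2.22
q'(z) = 1.78*z - 3.38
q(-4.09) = 30.93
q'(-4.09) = -10.66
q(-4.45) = 34.89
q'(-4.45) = -11.30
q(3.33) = 0.83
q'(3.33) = 2.55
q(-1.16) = 7.34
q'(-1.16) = -5.44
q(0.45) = 0.88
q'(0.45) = -2.58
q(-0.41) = 3.76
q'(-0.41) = -4.11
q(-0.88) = 5.88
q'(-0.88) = -4.95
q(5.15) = 8.42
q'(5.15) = 5.79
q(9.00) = 43.89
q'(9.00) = 12.64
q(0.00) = 2.22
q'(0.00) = -3.38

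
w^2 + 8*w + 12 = (w + 2)*(w + 6)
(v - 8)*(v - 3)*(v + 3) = v^3 - 8*v^2 - 9*v + 72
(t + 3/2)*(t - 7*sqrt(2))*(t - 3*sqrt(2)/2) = t^3 - 17*sqrt(2)*t^2/2 + 3*t^2/2 - 51*sqrt(2)*t/4 + 21*t + 63/2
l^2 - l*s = l*(l - s)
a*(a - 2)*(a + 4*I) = a^3 - 2*a^2 + 4*I*a^2 - 8*I*a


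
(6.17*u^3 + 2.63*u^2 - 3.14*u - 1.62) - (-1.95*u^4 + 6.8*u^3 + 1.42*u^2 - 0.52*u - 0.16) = 1.95*u^4 - 0.63*u^3 + 1.21*u^2 - 2.62*u - 1.46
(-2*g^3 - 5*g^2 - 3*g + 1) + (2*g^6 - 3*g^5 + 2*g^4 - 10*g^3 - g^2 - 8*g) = 2*g^6 - 3*g^5 + 2*g^4 - 12*g^3 - 6*g^2 - 11*g + 1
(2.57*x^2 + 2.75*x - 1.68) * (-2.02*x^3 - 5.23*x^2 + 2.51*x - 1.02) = -5.1914*x^5 - 18.9961*x^4 - 4.5382*x^3 + 13.0675*x^2 - 7.0218*x + 1.7136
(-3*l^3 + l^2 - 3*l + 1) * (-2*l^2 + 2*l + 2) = 6*l^5 - 8*l^4 + 2*l^3 - 6*l^2 - 4*l + 2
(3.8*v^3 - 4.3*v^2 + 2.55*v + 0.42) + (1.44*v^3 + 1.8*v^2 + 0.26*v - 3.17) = 5.24*v^3 - 2.5*v^2 + 2.81*v - 2.75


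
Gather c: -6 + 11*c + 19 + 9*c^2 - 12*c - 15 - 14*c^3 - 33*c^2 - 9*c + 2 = -14*c^3 - 24*c^2 - 10*c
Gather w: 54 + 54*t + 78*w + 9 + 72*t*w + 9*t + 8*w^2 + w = 63*t + 8*w^2 + w*(72*t + 79) + 63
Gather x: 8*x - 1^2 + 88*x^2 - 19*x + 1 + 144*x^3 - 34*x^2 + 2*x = 144*x^3 + 54*x^2 - 9*x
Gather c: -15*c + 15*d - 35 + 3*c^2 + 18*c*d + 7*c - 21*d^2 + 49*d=3*c^2 + c*(18*d - 8) - 21*d^2 + 64*d - 35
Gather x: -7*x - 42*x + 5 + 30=35 - 49*x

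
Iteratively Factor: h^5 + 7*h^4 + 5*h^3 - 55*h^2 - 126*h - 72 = (h + 1)*(h^4 + 6*h^3 - h^2 - 54*h - 72) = (h - 3)*(h + 1)*(h^3 + 9*h^2 + 26*h + 24) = (h - 3)*(h + 1)*(h + 4)*(h^2 + 5*h + 6) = (h - 3)*(h + 1)*(h + 2)*(h + 4)*(h + 3)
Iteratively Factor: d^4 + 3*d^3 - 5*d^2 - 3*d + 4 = (d + 1)*(d^3 + 2*d^2 - 7*d + 4) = (d + 1)*(d + 4)*(d^2 - 2*d + 1) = (d - 1)*(d + 1)*(d + 4)*(d - 1)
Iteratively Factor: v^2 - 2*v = (v)*(v - 2)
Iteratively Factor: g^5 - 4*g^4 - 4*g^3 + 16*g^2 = (g - 4)*(g^4 - 4*g^2) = g*(g - 4)*(g^3 - 4*g) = g*(g - 4)*(g - 2)*(g^2 + 2*g) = g^2*(g - 4)*(g - 2)*(g + 2)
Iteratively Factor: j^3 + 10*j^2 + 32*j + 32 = (j + 4)*(j^2 + 6*j + 8) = (j + 4)^2*(j + 2)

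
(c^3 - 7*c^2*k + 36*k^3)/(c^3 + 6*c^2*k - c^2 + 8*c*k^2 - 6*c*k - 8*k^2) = (c^2 - 9*c*k + 18*k^2)/(c^2 + 4*c*k - c - 4*k)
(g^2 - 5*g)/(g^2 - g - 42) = g*(5 - g)/(-g^2 + g + 42)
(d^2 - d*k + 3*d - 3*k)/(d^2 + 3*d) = (d - k)/d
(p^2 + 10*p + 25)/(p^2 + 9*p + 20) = (p + 5)/(p + 4)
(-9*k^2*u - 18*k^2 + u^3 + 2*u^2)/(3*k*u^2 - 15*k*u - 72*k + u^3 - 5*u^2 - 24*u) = (-3*k*u - 6*k + u^2 + 2*u)/(u^2 - 5*u - 24)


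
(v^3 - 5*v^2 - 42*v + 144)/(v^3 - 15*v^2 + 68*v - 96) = (v + 6)/(v - 4)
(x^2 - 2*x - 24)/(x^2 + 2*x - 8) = (x - 6)/(x - 2)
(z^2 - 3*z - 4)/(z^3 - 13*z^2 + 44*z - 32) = (z + 1)/(z^2 - 9*z + 8)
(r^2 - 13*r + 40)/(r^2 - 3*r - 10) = (r - 8)/(r + 2)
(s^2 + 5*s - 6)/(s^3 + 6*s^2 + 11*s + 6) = (s^2 + 5*s - 6)/(s^3 + 6*s^2 + 11*s + 6)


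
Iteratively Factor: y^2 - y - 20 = (y + 4)*(y - 5)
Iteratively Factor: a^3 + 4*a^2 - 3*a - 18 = (a + 3)*(a^2 + a - 6) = (a - 2)*(a + 3)*(a + 3)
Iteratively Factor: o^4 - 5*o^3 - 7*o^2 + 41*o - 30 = (o + 3)*(o^3 - 8*o^2 + 17*o - 10) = (o - 2)*(o + 3)*(o^2 - 6*o + 5) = (o - 5)*(o - 2)*(o + 3)*(o - 1)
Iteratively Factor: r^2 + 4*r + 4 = (r + 2)*(r + 2)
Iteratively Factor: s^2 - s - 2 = (s - 2)*(s + 1)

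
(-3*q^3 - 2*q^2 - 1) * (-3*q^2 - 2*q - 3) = 9*q^5 + 12*q^4 + 13*q^3 + 9*q^2 + 2*q + 3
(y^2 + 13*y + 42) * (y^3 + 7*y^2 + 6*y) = y^5 + 20*y^4 + 139*y^3 + 372*y^2 + 252*y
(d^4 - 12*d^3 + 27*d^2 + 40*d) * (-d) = -d^5 + 12*d^4 - 27*d^3 - 40*d^2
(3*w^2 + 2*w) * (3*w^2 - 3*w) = 9*w^4 - 3*w^3 - 6*w^2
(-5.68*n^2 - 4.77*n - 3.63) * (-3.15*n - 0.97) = 17.892*n^3 + 20.5351*n^2 + 16.0614*n + 3.5211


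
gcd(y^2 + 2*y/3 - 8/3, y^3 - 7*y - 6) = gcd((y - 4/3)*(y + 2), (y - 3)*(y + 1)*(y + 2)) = y + 2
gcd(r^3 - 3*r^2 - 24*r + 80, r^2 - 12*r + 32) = r - 4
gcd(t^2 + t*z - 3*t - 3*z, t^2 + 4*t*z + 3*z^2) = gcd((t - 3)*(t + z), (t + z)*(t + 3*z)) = t + z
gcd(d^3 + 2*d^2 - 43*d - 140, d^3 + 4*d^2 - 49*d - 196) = d^2 - 3*d - 28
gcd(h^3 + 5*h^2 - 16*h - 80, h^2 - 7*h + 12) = h - 4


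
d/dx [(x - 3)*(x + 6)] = 2*x + 3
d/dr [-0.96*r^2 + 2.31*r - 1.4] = 2.31 - 1.92*r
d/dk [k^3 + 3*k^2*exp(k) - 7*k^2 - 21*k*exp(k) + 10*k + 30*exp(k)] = 3*k^2*exp(k) + 3*k^2 - 15*k*exp(k) - 14*k + 9*exp(k) + 10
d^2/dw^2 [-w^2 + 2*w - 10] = -2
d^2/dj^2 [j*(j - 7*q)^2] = 6*j - 28*q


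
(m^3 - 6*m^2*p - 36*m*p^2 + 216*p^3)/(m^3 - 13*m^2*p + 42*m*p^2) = (-m^2 + 36*p^2)/(m*(-m + 7*p))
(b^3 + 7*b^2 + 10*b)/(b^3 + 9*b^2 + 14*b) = (b + 5)/(b + 7)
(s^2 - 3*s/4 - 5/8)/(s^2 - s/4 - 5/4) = (s + 1/2)/(s + 1)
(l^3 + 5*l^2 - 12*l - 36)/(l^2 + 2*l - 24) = (l^2 - l - 6)/(l - 4)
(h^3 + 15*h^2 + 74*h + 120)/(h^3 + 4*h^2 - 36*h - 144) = (h + 5)/(h - 6)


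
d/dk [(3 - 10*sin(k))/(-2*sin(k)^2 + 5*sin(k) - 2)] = (6*sin(2*k) + 5*cos(3*k))/((sin(k) - 2)^2*(2*sin(k) - 1)^2)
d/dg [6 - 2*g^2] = -4*g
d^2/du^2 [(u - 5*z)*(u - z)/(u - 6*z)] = 10*z^2/(u^3 - 18*u^2*z + 108*u*z^2 - 216*z^3)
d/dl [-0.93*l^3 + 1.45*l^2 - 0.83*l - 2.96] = -2.79*l^2 + 2.9*l - 0.83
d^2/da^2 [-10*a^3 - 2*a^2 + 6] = -60*a - 4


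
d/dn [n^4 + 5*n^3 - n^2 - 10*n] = 4*n^3 + 15*n^2 - 2*n - 10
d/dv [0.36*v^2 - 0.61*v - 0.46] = 0.72*v - 0.61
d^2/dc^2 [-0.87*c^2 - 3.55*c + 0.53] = -1.74000000000000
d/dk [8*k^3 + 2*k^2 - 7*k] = 24*k^2 + 4*k - 7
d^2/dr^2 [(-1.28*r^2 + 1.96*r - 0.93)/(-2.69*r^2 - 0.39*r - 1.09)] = (-1.4210854715202e-14*r^4 - 31.051208*r^3 + 17.85891*r^2 + 40.335474*r - 0.462872)/(19.465109*r^6 + 8.466237*r^5 + 24.889494*r^4 + 6.920433*r^3 + 10.085334*r^2 + 1.390077*r + 1.295029)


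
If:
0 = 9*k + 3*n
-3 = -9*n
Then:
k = -1/9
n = 1/3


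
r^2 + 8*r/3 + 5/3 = (r + 1)*(r + 5/3)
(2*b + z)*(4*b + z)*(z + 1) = 8*b^2*z + 8*b^2 + 6*b*z^2 + 6*b*z + z^3 + z^2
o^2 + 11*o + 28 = (o + 4)*(o + 7)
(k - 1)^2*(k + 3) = k^3 + k^2 - 5*k + 3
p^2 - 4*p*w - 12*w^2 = (p - 6*w)*(p + 2*w)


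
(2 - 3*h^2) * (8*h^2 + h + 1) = -24*h^4 - 3*h^3 + 13*h^2 + 2*h + 2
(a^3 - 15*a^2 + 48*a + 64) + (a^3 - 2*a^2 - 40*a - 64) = 2*a^3 - 17*a^2 + 8*a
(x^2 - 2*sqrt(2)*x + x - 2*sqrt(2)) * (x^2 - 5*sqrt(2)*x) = x^4 - 7*sqrt(2)*x^3 + x^3 - 7*sqrt(2)*x^2 + 20*x^2 + 20*x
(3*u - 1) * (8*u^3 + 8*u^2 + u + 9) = 24*u^4 + 16*u^3 - 5*u^2 + 26*u - 9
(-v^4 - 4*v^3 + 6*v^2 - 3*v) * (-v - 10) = v^5 + 14*v^4 + 34*v^3 - 57*v^2 + 30*v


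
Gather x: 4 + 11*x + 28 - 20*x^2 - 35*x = -20*x^2 - 24*x + 32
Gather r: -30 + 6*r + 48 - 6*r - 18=0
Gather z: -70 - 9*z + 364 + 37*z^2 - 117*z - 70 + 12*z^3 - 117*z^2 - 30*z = 12*z^3 - 80*z^2 - 156*z + 224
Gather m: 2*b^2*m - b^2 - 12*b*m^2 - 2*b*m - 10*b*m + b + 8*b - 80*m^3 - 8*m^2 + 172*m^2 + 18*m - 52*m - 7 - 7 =-b^2 + 9*b - 80*m^3 + m^2*(164 - 12*b) + m*(2*b^2 - 12*b - 34) - 14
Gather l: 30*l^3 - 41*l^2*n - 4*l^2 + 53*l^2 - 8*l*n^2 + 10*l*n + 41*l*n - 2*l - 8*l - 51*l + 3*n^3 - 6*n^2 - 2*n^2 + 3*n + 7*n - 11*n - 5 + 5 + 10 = 30*l^3 + l^2*(49 - 41*n) + l*(-8*n^2 + 51*n - 61) + 3*n^3 - 8*n^2 - n + 10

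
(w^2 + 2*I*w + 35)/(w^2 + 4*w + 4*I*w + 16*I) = (w^2 + 2*I*w + 35)/(w^2 + 4*w*(1 + I) + 16*I)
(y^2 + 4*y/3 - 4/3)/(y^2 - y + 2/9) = 3*(y + 2)/(3*y - 1)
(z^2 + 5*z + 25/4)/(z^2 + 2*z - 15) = (z^2 + 5*z + 25/4)/(z^2 + 2*z - 15)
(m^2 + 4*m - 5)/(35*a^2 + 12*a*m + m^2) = (m^2 + 4*m - 5)/(35*a^2 + 12*a*m + m^2)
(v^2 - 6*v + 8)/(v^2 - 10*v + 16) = (v - 4)/(v - 8)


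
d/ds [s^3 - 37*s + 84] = 3*s^2 - 37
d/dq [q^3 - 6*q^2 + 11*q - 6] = 3*q^2 - 12*q + 11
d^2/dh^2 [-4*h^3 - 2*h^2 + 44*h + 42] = -24*h - 4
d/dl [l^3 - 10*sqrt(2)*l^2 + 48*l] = 3*l^2 - 20*sqrt(2)*l + 48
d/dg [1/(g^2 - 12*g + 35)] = 2*(6 - g)/(g^2 - 12*g + 35)^2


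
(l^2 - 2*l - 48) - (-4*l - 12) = l^2 + 2*l - 36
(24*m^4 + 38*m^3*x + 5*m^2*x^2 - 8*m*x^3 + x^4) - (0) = 24*m^4 + 38*m^3*x + 5*m^2*x^2 - 8*m*x^3 + x^4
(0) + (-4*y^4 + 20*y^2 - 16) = -4*y^4 + 20*y^2 - 16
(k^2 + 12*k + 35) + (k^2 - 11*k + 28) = 2*k^2 + k + 63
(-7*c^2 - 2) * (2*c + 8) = -14*c^3 - 56*c^2 - 4*c - 16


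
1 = 1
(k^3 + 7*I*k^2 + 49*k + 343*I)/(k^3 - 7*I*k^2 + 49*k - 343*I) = (k + 7*I)/(k - 7*I)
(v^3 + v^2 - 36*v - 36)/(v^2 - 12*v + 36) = (v^2 + 7*v + 6)/(v - 6)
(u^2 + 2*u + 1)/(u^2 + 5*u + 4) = (u + 1)/(u + 4)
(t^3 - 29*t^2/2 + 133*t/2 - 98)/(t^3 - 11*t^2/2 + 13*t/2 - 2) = (2*t^2 - 21*t + 49)/(2*t^2 - 3*t + 1)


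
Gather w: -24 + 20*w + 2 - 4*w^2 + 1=-4*w^2 + 20*w - 21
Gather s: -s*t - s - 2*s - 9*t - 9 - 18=s*(-t - 3) - 9*t - 27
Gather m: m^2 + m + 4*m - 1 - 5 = m^2 + 5*m - 6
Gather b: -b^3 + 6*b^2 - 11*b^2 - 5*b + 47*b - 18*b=-b^3 - 5*b^2 + 24*b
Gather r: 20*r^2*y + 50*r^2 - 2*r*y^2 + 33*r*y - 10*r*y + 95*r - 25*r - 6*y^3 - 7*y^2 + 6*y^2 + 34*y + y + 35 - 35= r^2*(20*y + 50) + r*(-2*y^2 + 23*y + 70) - 6*y^3 - y^2 + 35*y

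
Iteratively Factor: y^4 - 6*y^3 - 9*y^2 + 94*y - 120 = (y - 5)*(y^3 - y^2 - 14*y + 24) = (y - 5)*(y - 2)*(y^2 + y - 12) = (y - 5)*(y - 3)*(y - 2)*(y + 4)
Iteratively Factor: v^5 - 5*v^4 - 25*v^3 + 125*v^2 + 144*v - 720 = (v - 5)*(v^4 - 25*v^2 + 144) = (v - 5)*(v + 4)*(v^3 - 4*v^2 - 9*v + 36) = (v - 5)*(v - 3)*(v + 4)*(v^2 - v - 12) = (v - 5)*(v - 3)*(v + 3)*(v + 4)*(v - 4)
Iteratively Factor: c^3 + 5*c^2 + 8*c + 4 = (c + 2)*(c^2 + 3*c + 2) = (c + 1)*(c + 2)*(c + 2)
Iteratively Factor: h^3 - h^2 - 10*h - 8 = (h + 2)*(h^2 - 3*h - 4) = (h - 4)*(h + 2)*(h + 1)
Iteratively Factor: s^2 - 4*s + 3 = (s - 1)*(s - 3)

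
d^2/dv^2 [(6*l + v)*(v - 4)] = 2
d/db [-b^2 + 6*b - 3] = 6 - 2*b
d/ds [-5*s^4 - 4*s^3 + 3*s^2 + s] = -20*s^3 - 12*s^2 + 6*s + 1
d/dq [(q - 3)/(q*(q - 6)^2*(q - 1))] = (-3*q^3 + 20*q^2 - 45*q + 18)/(q^2*(q^5 - 20*q^4 + 145*q^3 - 450*q^2 + 540*q - 216))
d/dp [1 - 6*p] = -6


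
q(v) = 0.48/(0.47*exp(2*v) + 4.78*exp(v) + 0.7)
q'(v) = 0.48*(-0.94*exp(2*v) - 4.78*exp(v))/(0.47*exp(2*v) + 4.78*exp(v) + 0.7)^2 = (-0.4512*exp(v) - 2.2944)*exp(v)/(0.47*exp(2*v) + 4.78*exp(v) + 0.7)^2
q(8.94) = 0.00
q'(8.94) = -0.00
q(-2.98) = 0.51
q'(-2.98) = -0.13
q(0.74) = 0.04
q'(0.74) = -0.04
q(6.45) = 0.00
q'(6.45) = -0.00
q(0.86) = 0.03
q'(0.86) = -0.04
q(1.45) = 0.02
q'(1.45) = -0.02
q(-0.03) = 0.08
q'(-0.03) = -0.08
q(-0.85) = 0.17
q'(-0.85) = -0.13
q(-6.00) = 0.67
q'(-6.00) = -0.01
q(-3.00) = 0.51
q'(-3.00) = -0.13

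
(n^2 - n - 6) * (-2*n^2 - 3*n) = -2*n^4 - n^3 + 15*n^2 + 18*n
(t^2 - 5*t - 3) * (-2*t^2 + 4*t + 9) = -2*t^4 + 14*t^3 - 5*t^2 - 57*t - 27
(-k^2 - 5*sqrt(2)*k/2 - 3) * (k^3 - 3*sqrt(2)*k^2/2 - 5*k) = -k^5 - sqrt(2)*k^4 + 19*k^3/2 + 17*sqrt(2)*k^2 + 15*k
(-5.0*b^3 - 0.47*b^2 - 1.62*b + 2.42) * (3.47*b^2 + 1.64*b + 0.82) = -17.35*b^5 - 9.8309*b^4 - 10.4922*b^3 + 5.3552*b^2 + 2.6404*b + 1.9844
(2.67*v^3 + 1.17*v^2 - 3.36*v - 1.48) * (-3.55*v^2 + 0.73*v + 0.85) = -9.4785*v^5 - 2.2044*v^4 + 15.0516*v^3 + 3.7957*v^2 - 3.9364*v - 1.258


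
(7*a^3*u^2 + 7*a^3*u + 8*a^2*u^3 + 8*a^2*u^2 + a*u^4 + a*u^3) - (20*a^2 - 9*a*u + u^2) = 7*a^3*u^2 + 7*a^3*u + 8*a^2*u^3 + 8*a^2*u^2 - 20*a^2 + a*u^4 + a*u^3 + 9*a*u - u^2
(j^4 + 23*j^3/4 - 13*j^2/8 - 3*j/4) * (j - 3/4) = j^5 + 5*j^4 - 95*j^3/16 + 15*j^2/32 + 9*j/16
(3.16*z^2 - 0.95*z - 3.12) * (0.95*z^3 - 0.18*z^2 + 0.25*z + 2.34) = 3.002*z^5 - 1.4713*z^4 - 2.003*z^3 + 7.7185*z^2 - 3.003*z - 7.3008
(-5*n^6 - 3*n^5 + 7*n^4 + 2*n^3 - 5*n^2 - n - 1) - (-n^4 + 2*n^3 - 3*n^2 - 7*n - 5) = -5*n^6 - 3*n^5 + 8*n^4 - 2*n^2 + 6*n + 4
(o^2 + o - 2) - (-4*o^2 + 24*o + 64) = 5*o^2 - 23*o - 66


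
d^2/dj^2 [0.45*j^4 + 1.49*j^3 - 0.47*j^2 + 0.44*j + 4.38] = 5.4*j^2 + 8.94*j - 0.94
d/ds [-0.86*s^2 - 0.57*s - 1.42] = -1.72*s - 0.57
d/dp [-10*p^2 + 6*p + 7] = 6 - 20*p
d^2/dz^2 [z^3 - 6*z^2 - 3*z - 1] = 6*z - 12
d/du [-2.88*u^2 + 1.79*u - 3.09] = 1.79 - 5.76*u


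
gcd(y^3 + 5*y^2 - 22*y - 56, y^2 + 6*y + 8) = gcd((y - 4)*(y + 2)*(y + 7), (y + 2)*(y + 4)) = y + 2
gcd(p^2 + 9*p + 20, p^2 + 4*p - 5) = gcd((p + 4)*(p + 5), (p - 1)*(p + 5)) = p + 5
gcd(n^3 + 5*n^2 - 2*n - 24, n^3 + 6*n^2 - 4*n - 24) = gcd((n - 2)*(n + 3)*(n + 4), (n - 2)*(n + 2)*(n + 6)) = n - 2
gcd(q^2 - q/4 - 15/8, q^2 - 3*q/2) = q - 3/2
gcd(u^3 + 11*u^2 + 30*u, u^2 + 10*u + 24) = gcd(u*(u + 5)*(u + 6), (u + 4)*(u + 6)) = u + 6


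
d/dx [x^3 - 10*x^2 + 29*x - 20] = 3*x^2 - 20*x + 29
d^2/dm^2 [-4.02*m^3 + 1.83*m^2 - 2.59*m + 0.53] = 3.66 - 24.12*m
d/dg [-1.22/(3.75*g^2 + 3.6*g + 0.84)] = (9.15*g + 4.392)/(3.75*g^2 + 3.6*g + 0.84)^2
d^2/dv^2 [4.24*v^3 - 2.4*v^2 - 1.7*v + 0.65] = 25.44*v - 4.8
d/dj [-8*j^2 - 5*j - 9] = -16*j - 5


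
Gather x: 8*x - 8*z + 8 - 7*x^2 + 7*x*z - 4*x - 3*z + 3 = -7*x^2 + x*(7*z + 4) - 11*z + 11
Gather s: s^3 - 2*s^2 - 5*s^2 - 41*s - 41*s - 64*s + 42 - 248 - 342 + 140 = s^3 - 7*s^2 - 146*s - 408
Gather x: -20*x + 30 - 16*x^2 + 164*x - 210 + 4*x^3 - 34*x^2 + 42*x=4*x^3 - 50*x^2 + 186*x - 180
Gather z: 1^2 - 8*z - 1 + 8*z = 0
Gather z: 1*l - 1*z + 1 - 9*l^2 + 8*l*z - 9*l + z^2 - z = -9*l^2 - 8*l + z^2 + z*(8*l - 2) + 1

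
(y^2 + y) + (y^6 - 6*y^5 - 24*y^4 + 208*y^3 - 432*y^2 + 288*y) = y^6 - 6*y^5 - 24*y^4 + 208*y^3 - 431*y^2 + 289*y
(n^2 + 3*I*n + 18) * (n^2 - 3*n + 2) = n^4 - 3*n^3 + 3*I*n^3 + 20*n^2 - 9*I*n^2 - 54*n + 6*I*n + 36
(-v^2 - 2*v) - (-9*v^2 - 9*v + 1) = 8*v^2 + 7*v - 1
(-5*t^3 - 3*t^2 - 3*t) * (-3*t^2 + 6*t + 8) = 15*t^5 - 21*t^4 - 49*t^3 - 42*t^2 - 24*t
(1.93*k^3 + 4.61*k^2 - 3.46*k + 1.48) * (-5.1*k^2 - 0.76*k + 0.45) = -9.843*k^5 - 24.9778*k^4 + 15.0109*k^3 - 2.8439*k^2 - 2.6818*k + 0.666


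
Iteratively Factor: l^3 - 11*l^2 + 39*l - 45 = (l - 5)*(l^2 - 6*l + 9) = (l - 5)*(l - 3)*(l - 3)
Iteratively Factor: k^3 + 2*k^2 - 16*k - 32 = (k - 4)*(k^2 + 6*k + 8) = (k - 4)*(k + 2)*(k + 4)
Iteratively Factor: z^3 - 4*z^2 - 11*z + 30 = (z - 2)*(z^2 - 2*z - 15) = (z - 2)*(z + 3)*(z - 5)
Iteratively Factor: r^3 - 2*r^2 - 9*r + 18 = (r - 2)*(r^2 - 9) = (r - 3)*(r - 2)*(r + 3)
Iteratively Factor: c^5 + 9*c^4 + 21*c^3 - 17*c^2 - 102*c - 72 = (c + 3)*(c^4 + 6*c^3 + 3*c^2 - 26*c - 24) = (c + 1)*(c + 3)*(c^3 + 5*c^2 - 2*c - 24) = (c + 1)*(c + 3)^2*(c^2 + 2*c - 8) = (c + 1)*(c + 3)^2*(c + 4)*(c - 2)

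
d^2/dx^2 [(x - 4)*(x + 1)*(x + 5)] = 6*x + 4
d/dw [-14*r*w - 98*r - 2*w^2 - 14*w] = -14*r - 4*w - 14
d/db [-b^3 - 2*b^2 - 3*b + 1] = -3*b^2 - 4*b - 3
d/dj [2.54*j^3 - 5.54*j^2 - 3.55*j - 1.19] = 7.62*j^2 - 11.08*j - 3.55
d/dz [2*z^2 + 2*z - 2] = 4*z + 2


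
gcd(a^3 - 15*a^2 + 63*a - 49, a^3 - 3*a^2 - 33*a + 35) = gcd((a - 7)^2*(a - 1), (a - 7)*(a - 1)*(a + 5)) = a^2 - 8*a + 7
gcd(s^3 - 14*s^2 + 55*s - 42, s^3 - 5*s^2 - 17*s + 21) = s^2 - 8*s + 7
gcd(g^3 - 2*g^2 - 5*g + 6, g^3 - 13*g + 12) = g^2 - 4*g + 3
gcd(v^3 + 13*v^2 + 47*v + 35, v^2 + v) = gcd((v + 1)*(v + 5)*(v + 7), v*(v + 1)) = v + 1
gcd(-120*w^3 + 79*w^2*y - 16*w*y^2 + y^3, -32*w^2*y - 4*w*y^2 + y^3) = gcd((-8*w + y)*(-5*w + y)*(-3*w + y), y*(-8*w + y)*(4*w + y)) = -8*w + y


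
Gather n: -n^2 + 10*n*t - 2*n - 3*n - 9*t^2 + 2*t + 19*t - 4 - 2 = -n^2 + n*(10*t - 5) - 9*t^2 + 21*t - 6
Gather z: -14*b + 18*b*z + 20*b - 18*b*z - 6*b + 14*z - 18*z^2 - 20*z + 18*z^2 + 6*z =0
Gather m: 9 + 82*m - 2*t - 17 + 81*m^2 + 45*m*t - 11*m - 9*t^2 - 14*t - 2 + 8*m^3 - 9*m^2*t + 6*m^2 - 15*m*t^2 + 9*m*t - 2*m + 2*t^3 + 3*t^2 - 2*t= 8*m^3 + m^2*(87 - 9*t) + m*(-15*t^2 + 54*t + 69) + 2*t^3 - 6*t^2 - 18*t - 10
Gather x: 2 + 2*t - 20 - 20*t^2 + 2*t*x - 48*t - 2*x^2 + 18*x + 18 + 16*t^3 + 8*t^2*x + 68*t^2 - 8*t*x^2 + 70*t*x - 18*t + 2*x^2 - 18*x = 16*t^3 + 48*t^2 - 8*t*x^2 - 64*t + x*(8*t^2 + 72*t)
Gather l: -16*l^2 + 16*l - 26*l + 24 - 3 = -16*l^2 - 10*l + 21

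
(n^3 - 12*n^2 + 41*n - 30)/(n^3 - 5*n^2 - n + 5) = (n - 6)/(n + 1)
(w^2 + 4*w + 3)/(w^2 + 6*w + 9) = (w + 1)/(w + 3)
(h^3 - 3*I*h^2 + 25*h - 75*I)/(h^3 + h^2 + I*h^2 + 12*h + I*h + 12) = (h^2 + 25)/(h^2 + h*(1 + 4*I) + 4*I)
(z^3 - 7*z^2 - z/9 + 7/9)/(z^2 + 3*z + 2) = (9*z^3 - 63*z^2 - z + 7)/(9*(z^2 + 3*z + 2))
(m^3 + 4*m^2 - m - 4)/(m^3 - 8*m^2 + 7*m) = (m^2 + 5*m + 4)/(m*(m - 7))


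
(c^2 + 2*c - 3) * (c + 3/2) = c^3 + 7*c^2/2 - 9/2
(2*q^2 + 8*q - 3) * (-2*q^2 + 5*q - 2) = -4*q^4 - 6*q^3 + 42*q^2 - 31*q + 6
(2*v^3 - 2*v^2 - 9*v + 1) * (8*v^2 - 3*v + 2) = 16*v^5 - 22*v^4 - 62*v^3 + 31*v^2 - 21*v + 2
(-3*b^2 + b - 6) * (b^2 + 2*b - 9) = -3*b^4 - 5*b^3 + 23*b^2 - 21*b + 54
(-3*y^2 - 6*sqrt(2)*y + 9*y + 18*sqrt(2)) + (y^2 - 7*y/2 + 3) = -2*y^2 - 6*sqrt(2)*y + 11*y/2 + 3 + 18*sqrt(2)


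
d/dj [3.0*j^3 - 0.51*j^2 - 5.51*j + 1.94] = 9.0*j^2 - 1.02*j - 5.51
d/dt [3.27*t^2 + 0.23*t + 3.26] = 6.54*t + 0.23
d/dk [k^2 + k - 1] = 2*k + 1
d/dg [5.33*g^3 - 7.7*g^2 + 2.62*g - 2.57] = 15.99*g^2 - 15.4*g + 2.62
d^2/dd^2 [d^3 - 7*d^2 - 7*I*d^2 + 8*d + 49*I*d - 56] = 6*d - 14 - 14*I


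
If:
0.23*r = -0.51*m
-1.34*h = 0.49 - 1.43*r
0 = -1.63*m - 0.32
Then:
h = 0.10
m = -0.20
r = 0.44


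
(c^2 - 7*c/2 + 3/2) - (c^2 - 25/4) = 31/4 - 7*c/2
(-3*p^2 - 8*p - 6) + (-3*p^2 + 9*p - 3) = -6*p^2 + p - 9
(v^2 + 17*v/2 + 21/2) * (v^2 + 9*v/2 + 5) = v^4 + 13*v^3 + 215*v^2/4 + 359*v/4 + 105/2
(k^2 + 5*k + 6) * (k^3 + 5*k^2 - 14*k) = k^5 + 10*k^4 + 17*k^3 - 40*k^2 - 84*k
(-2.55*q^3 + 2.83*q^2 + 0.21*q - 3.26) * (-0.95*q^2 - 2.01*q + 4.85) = 2.4225*q^5 + 2.437*q^4 - 18.2553*q^3 + 16.4004*q^2 + 7.5711*q - 15.811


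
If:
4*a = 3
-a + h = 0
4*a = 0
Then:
No Solution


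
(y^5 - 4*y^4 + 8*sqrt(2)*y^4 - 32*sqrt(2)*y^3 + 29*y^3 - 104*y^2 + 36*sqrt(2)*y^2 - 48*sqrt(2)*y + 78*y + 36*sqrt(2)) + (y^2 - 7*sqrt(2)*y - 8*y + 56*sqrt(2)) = y^5 - 4*y^4 + 8*sqrt(2)*y^4 - 32*sqrt(2)*y^3 + 29*y^3 - 103*y^2 + 36*sqrt(2)*y^2 - 55*sqrt(2)*y + 70*y + 92*sqrt(2)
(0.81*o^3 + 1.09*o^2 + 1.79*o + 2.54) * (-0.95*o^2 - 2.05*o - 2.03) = -0.7695*o^5 - 2.696*o^4 - 5.5793*o^3 - 8.2952*o^2 - 8.8407*o - 5.1562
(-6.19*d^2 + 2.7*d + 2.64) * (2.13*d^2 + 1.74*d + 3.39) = -13.1847*d^4 - 5.0196*d^3 - 10.6629*d^2 + 13.7466*d + 8.9496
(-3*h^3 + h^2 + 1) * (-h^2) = 3*h^5 - h^4 - h^2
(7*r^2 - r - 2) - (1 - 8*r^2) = 15*r^2 - r - 3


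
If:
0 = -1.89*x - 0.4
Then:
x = -0.21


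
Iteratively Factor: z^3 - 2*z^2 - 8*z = (z + 2)*(z^2 - 4*z) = z*(z + 2)*(z - 4)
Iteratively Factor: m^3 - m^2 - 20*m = (m + 4)*(m^2 - 5*m) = m*(m + 4)*(m - 5)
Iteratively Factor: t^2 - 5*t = (t - 5)*(t)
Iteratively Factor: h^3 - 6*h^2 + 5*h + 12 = (h - 3)*(h^2 - 3*h - 4) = (h - 4)*(h - 3)*(h + 1)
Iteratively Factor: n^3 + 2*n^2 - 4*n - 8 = (n + 2)*(n^2 - 4) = (n + 2)^2*(n - 2)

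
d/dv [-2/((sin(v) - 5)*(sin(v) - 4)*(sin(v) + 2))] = 2*(3*sin(v)^2 - 14*sin(v) + 2)*cos(v)/((sin(v) - 5)^2*(sin(v) - 4)^2*(sin(v) + 2)^2)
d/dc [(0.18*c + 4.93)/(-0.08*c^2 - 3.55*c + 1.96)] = (0.0144*c^2 + 0.7888*c + 17.8543)/(0.0064*c^4 + 0.568*c^3 + 12.2889*c^2 - 13.916*c + 3.8416)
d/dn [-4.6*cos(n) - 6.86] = 4.6*sin(n)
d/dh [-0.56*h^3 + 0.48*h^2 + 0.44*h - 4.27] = -1.68*h^2 + 0.96*h + 0.44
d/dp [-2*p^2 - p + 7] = -4*p - 1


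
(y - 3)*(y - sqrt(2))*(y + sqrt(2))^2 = y^4 - 3*y^3 + sqrt(2)*y^3 - 3*sqrt(2)*y^2 - 2*y^2 - 2*sqrt(2)*y + 6*y + 6*sqrt(2)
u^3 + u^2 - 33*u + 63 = (u - 3)^2*(u + 7)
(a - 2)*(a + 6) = a^2 + 4*a - 12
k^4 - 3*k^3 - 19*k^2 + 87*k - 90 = (k - 3)^2*(k - 2)*(k + 5)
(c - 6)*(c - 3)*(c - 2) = c^3 - 11*c^2 + 36*c - 36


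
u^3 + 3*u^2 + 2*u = u*(u + 1)*(u + 2)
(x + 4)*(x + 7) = x^2 + 11*x + 28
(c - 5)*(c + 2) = c^2 - 3*c - 10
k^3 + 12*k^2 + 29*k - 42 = (k - 1)*(k + 6)*(k + 7)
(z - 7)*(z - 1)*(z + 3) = z^3 - 5*z^2 - 17*z + 21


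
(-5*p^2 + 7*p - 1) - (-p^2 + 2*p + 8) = -4*p^2 + 5*p - 9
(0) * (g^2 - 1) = 0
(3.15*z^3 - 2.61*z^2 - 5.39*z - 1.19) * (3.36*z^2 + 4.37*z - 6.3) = 10.584*z^5 + 4.9959*z^4 - 49.3611*z^3 - 11.1097*z^2 + 28.7567*z + 7.497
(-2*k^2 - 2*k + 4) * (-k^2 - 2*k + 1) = 2*k^4 + 6*k^3 - 2*k^2 - 10*k + 4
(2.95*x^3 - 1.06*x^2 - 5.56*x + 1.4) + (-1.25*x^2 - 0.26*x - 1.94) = 2.95*x^3 - 2.31*x^2 - 5.82*x - 0.54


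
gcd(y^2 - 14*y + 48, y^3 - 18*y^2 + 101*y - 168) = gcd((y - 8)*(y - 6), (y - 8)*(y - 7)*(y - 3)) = y - 8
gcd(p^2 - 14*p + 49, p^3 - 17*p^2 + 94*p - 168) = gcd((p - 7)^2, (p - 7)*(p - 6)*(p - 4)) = p - 7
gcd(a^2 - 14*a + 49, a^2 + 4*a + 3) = 1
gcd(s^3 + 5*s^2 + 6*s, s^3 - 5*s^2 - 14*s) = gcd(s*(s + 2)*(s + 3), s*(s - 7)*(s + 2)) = s^2 + 2*s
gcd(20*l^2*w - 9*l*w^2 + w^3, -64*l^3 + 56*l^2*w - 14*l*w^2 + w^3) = -4*l + w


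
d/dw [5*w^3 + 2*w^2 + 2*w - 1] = 15*w^2 + 4*w + 2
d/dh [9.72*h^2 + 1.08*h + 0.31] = 19.44*h + 1.08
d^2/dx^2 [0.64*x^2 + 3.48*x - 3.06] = 1.28000000000000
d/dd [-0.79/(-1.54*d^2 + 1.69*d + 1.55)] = (1.3351 - 2.4332*d)/(-1.54*d^2 + 1.69*d + 1.55)^2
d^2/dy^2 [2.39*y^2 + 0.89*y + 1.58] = 4.78000000000000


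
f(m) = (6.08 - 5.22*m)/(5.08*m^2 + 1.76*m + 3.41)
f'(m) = (6.08 - 5.22*m)*(-10.16*m - 1.76)/(5.08*m^2 + 1.76*m + 3.41)^2 - 5.22/(5.08*m^2 + 1.76*m + 3.41) = (26.5176*m^2 - 61.7728*m - 28.501)/(25.8064*m^4 + 17.8816*m^3 + 37.7432*m^2 + 12.0032*m + 11.6281)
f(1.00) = 0.08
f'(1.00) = -0.61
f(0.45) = 0.71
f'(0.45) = -1.86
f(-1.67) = 1.01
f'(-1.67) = 0.69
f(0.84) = 0.20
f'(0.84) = -0.86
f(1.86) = -0.15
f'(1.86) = -0.09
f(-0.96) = 1.73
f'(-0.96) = 1.35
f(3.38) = -0.17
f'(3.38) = 0.01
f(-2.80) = 0.54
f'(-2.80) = 0.24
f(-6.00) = 0.21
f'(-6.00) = 0.04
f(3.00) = -0.18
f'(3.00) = 0.01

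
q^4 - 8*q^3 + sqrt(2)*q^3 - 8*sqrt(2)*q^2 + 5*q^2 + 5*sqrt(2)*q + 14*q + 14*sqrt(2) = (q - 7)*(q - 2)*(q + 1)*(q + sqrt(2))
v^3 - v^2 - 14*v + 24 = (v - 3)*(v - 2)*(v + 4)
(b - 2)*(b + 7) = b^2 + 5*b - 14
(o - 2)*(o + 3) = o^2 + o - 6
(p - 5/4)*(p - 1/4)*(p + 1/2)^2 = p^4 - p^3/2 - 15*p^2/16 - p/16 + 5/64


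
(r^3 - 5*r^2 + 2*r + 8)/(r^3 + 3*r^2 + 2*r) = (r^2 - 6*r + 8)/(r*(r + 2))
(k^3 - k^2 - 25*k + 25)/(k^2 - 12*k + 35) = (k^2 + 4*k - 5)/(k - 7)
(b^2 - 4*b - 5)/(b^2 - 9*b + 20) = (b + 1)/(b - 4)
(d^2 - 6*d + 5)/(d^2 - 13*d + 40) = (d - 1)/(d - 8)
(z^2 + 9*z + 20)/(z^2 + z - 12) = (z + 5)/(z - 3)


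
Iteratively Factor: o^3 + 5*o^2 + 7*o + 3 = (o + 1)*(o^2 + 4*o + 3) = (o + 1)*(o + 3)*(o + 1)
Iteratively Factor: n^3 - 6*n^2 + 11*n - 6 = (n - 3)*(n^2 - 3*n + 2) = (n - 3)*(n - 1)*(n - 2)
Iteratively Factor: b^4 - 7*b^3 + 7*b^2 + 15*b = (b - 3)*(b^3 - 4*b^2 - 5*b) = (b - 3)*(b + 1)*(b^2 - 5*b) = b*(b - 3)*(b + 1)*(b - 5)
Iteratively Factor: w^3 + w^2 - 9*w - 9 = (w + 1)*(w^2 - 9) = (w + 1)*(w + 3)*(w - 3)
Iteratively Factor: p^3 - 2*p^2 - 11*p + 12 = (p - 1)*(p^2 - p - 12) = (p - 1)*(p + 3)*(p - 4)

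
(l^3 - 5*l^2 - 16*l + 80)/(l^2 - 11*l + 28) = (l^2 - l - 20)/(l - 7)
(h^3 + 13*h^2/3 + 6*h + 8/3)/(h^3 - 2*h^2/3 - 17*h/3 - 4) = (h + 2)/(h - 3)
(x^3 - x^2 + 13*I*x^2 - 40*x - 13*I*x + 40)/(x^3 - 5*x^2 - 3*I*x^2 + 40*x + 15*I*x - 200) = (x^2 + x*(-1 + 8*I) - 8*I)/(x^2 - x*(5 + 8*I) + 40*I)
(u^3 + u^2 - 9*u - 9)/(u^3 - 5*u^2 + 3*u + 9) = (u + 3)/(u - 3)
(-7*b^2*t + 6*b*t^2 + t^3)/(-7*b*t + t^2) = (7*b^2 - 6*b*t - t^2)/(7*b - t)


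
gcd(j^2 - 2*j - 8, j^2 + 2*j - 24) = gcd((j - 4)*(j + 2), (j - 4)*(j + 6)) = j - 4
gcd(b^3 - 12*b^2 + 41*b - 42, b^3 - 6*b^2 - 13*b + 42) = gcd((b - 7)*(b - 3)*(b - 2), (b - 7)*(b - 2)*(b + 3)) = b^2 - 9*b + 14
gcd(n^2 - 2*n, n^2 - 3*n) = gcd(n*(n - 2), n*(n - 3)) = n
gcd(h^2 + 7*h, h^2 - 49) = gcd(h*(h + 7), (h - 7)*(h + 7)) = h + 7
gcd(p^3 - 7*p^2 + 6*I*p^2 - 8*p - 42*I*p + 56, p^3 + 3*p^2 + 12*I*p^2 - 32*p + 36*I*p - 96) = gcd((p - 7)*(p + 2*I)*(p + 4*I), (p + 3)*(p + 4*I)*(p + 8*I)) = p + 4*I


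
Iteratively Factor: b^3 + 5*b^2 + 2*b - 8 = (b - 1)*(b^2 + 6*b + 8) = (b - 1)*(b + 2)*(b + 4)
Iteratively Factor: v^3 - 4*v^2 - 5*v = (v)*(v^2 - 4*v - 5) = v*(v + 1)*(v - 5)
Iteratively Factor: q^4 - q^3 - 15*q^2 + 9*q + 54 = (q - 3)*(q^3 + 2*q^2 - 9*q - 18) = (q - 3)*(q + 2)*(q^2 - 9) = (q - 3)*(q + 2)*(q + 3)*(q - 3)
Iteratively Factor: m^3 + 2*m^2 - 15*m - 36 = (m - 4)*(m^2 + 6*m + 9) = (m - 4)*(m + 3)*(m + 3)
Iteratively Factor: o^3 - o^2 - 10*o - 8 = (o + 2)*(o^2 - 3*o - 4) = (o - 4)*(o + 2)*(o + 1)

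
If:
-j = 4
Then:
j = -4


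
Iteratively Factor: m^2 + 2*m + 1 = (m + 1)*(m + 1)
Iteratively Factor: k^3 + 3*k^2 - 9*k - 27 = (k + 3)*(k^2 - 9) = (k + 3)^2*(k - 3)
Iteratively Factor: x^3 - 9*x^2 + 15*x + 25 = (x - 5)*(x^2 - 4*x - 5) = (x - 5)^2*(x + 1)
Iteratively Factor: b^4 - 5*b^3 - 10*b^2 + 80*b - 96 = (b - 3)*(b^3 - 2*b^2 - 16*b + 32) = (b - 4)*(b - 3)*(b^2 + 2*b - 8) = (b - 4)*(b - 3)*(b + 4)*(b - 2)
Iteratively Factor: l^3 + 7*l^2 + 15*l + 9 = (l + 1)*(l^2 + 6*l + 9) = (l + 1)*(l + 3)*(l + 3)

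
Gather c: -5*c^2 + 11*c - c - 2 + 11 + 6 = -5*c^2 + 10*c + 15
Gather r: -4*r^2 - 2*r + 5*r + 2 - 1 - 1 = -4*r^2 + 3*r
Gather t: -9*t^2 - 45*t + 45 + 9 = -9*t^2 - 45*t + 54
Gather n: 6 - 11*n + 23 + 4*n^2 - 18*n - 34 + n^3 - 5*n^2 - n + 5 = n^3 - n^2 - 30*n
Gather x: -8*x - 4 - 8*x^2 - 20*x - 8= -8*x^2 - 28*x - 12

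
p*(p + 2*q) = p^2 + 2*p*q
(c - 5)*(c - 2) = c^2 - 7*c + 10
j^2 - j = j*(j - 1)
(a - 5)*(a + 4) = a^2 - a - 20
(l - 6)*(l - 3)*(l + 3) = l^3 - 6*l^2 - 9*l + 54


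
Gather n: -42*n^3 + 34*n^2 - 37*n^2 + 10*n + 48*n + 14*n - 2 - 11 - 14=-42*n^3 - 3*n^2 + 72*n - 27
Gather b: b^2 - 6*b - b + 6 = b^2 - 7*b + 6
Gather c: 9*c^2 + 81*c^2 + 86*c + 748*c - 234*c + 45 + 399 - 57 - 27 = 90*c^2 + 600*c + 360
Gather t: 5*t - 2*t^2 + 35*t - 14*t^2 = -16*t^2 + 40*t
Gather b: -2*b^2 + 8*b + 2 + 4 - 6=-2*b^2 + 8*b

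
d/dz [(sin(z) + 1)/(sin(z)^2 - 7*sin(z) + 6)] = (-2*sin(z) + cos(z)^2 + 12)*cos(z)/(sin(z)^2 - 7*sin(z) + 6)^2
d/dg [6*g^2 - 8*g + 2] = 12*g - 8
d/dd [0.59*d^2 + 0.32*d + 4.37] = 1.18*d + 0.32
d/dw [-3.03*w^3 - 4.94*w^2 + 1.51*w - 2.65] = -9.09*w^2 - 9.88*w + 1.51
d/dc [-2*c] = -2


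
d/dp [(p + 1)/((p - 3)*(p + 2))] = (-p^2 - 2*p - 5)/(p^4 - 2*p^3 - 11*p^2 + 12*p + 36)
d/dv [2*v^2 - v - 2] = 4*v - 1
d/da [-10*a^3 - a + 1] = -30*a^2 - 1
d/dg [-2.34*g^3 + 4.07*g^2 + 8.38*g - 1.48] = -7.02*g^2 + 8.14*g + 8.38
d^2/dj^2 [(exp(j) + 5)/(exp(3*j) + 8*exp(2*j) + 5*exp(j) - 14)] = (4*exp(6*j) + 69*exp(5*j) + 484*exp(4*j) + 1472*exp(3*j) + 1902*exp(2*j) + 2435*exp(j) + 546)*exp(j)/(exp(9*j) + 24*exp(8*j) + 207*exp(7*j) + 710*exp(6*j) + 363*exp(5*j) - 2508*exp(4*j) - 2647*exp(3*j) + 3654*exp(2*j) + 2940*exp(j) - 2744)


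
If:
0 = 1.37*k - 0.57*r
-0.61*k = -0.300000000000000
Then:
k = 0.49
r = 1.18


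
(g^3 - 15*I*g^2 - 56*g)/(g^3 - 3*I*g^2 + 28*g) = (g - 8*I)/(g + 4*I)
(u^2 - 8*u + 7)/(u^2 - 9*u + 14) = (u - 1)/(u - 2)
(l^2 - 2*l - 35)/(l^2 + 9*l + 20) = (l - 7)/(l + 4)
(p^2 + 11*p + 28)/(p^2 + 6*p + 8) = (p + 7)/(p + 2)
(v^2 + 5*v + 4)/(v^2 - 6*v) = (v^2 + 5*v + 4)/(v*(v - 6))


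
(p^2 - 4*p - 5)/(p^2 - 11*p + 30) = (p + 1)/(p - 6)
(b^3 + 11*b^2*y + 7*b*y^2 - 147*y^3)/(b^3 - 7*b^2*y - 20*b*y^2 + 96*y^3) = (-b^2 - 14*b*y - 49*y^2)/(-b^2 + 4*b*y + 32*y^2)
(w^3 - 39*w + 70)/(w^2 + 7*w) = w - 7 + 10/w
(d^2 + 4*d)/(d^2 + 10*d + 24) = d/(d + 6)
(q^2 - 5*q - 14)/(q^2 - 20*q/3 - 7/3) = 3*(q + 2)/(3*q + 1)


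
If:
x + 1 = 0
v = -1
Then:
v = -1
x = -1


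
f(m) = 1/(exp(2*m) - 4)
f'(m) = -2*exp(2*m)/(exp(2*m) - 4)^2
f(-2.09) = -0.25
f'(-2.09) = -0.00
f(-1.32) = -0.25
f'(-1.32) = -0.01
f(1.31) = 0.10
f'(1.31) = -0.29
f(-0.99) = -0.26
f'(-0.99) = -0.02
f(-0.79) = -0.26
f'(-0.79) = -0.03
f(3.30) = 0.00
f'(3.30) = -0.00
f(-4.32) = -0.25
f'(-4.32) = -0.00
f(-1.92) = -0.25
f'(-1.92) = -0.00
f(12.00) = 0.00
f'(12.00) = 0.00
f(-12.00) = -0.25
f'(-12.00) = 0.00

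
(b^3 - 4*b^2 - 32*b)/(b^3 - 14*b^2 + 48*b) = (b + 4)/(b - 6)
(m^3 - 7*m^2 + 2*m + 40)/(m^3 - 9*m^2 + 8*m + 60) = (m - 4)/(m - 6)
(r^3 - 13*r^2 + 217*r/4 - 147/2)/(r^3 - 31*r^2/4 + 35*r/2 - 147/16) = 4*(r - 6)/(4*r - 3)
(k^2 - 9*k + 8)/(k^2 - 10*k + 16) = (k - 1)/(k - 2)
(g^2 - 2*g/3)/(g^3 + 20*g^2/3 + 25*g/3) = (3*g - 2)/(3*g^2 + 20*g + 25)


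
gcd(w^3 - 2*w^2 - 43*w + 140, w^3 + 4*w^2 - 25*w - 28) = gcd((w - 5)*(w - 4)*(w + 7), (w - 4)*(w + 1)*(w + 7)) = w^2 + 3*w - 28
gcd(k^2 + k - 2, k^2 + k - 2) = k^2 + k - 2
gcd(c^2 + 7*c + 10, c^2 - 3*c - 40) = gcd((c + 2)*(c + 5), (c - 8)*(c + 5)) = c + 5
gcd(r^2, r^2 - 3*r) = r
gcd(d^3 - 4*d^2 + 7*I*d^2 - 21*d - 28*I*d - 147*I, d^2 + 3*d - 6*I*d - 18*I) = d + 3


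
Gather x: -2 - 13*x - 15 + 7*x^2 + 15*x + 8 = 7*x^2 + 2*x - 9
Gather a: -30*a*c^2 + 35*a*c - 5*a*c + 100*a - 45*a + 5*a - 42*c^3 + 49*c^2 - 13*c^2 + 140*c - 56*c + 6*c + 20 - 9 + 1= a*(-30*c^2 + 30*c + 60) - 42*c^3 + 36*c^2 + 90*c + 12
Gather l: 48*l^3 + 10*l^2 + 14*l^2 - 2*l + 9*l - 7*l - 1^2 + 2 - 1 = 48*l^3 + 24*l^2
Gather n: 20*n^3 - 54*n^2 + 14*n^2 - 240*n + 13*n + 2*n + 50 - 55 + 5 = 20*n^3 - 40*n^2 - 225*n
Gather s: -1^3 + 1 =0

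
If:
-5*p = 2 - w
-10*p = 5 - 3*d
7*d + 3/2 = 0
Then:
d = -3/14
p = -79/140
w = -23/28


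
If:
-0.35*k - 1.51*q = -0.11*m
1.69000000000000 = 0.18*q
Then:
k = 0.314285714285714*m - 40.5063492063492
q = 9.39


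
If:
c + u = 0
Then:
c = -u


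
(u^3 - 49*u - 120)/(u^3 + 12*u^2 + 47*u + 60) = (u - 8)/(u + 4)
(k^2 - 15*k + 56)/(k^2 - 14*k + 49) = (k - 8)/(k - 7)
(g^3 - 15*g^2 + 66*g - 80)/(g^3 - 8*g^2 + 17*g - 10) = (g - 8)/(g - 1)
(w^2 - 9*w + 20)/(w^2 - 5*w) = (w - 4)/w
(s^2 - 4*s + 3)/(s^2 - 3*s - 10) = (-s^2 + 4*s - 3)/(-s^2 + 3*s + 10)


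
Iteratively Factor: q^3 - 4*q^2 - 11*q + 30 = (q - 2)*(q^2 - 2*q - 15) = (q - 2)*(q + 3)*(q - 5)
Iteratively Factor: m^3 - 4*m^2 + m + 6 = (m + 1)*(m^2 - 5*m + 6) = (m - 3)*(m + 1)*(m - 2)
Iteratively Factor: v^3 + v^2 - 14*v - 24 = (v + 2)*(v^2 - v - 12) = (v + 2)*(v + 3)*(v - 4)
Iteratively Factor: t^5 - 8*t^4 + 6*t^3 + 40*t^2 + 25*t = (t + 1)*(t^4 - 9*t^3 + 15*t^2 + 25*t) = (t - 5)*(t + 1)*(t^3 - 4*t^2 - 5*t) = (t - 5)*(t + 1)^2*(t^2 - 5*t) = (t - 5)^2*(t + 1)^2*(t)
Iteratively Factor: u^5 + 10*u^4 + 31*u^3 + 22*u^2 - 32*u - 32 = (u + 2)*(u^4 + 8*u^3 + 15*u^2 - 8*u - 16) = (u + 2)*(u + 4)*(u^3 + 4*u^2 - u - 4) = (u + 1)*(u + 2)*(u + 4)*(u^2 + 3*u - 4) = (u + 1)*(u + 2)*(u + 4)^2*(u - 1)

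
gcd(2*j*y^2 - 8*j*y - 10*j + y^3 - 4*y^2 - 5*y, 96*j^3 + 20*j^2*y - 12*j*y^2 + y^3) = 2*j + y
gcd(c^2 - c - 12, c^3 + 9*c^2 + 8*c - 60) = 1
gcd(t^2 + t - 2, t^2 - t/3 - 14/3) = t + 2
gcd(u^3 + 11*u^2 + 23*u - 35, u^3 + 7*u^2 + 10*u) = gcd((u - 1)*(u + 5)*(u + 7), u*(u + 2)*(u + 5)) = u + 5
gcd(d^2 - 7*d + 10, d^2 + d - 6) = d - 2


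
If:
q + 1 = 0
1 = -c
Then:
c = -1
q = -1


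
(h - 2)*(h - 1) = h^2 - 3*h + 2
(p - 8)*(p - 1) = p^2 - 9*p + 8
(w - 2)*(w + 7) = w^2 + 5*w - 14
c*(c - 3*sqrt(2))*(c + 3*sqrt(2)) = c^3 - 18*c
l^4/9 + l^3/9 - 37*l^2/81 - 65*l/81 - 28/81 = (l/3 + 1/3)^2*(l - 7/3)*(l + 4/3)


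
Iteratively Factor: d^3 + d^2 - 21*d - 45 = (d + 3)*(d^2 - 2*d - 15) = (d + 3)^2*(d - 5)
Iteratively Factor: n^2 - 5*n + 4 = (n - 1)*(n - 4)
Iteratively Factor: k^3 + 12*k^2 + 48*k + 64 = (k + 4)*(k^2 + 8*k + 16) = (k + 4)^2*(k + 4)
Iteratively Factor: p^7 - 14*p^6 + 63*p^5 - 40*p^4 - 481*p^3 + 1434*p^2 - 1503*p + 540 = (p - 1)*(p^6 - 13*p^5 + 50*p^4 + 10*p^3 - 471*p^2 + 963*p - 540) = (p - 3)*(p - 1)*(p^5 - 10*p^4 + 20*p^3 + 70*p^2 - 261*p + 180) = (p - 4)*(p - 3)*(p - 1)*(p^4 - 6*p^3 - 4*p^2 + 54*p - 45) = (p - 4)*(p - 3)^2*(p - 1)*(p^3 - 3*p^2 - 13*p + 15) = (p - 4)*(p - 3)^2*(p - 1)^2*(p^2 - 2*p - 15) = (p - 4)*(p - 3)^2*(p - 1)^2*(p + 3)*(p - 5)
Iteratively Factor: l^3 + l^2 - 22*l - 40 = (l + 4)*(l^2 - 3*l - 10) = (l + 2)*(l + 4)*(l - 5)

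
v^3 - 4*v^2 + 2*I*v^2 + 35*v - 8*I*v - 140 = (v - 4)*(v - 5*I)*(v + 7*I)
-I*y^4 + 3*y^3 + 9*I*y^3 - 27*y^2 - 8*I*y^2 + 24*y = y*(y - 8)*(y + 3*I)*(-I*y + I)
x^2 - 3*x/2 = x*(x - 3/2)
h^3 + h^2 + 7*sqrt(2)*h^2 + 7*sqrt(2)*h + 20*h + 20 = (h + 1)*(h + 2*sqrt(2))*(h + 5*sqrt(2))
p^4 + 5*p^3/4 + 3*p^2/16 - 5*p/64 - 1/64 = (p - 1/4)*(p + 1/4)^2*(p + 1)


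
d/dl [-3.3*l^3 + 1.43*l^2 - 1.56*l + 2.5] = -9.9*l^2 + 2.86*l - 1.56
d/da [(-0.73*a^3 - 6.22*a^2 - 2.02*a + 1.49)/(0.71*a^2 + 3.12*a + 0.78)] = (-0.5183*a^4 - 4.5552*a^3 - 19.6804*a^2 - 11.819*a - 6.2244)/(0.5041*a^4 + 4.4304*a^3 + 10.842*a^2 + 4.8672*a + 0.6084)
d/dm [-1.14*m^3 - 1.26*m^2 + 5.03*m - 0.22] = -3.42*m^2 - 2.52*m + 5.03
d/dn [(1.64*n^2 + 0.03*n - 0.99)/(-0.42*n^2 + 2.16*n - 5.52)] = (3.555*n^2 - 18.9372*n + 1.9728)/(0.1764*n^4 - 1.8144*n^3 + 9.3024*n^2 - 23.8464*n + 30.4704)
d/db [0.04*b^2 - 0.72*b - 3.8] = 0.08*b - 0.72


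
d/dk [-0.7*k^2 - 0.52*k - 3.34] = -1.4*k - 0.52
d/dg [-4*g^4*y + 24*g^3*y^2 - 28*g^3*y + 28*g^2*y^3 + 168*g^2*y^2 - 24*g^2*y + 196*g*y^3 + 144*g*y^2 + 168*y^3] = 4*y*(-4*g^3 + 18*g^2*y - 21*g^2 + 14*g*y^2 + 84*g*y - 12*g + 49*y^2 + 36*y)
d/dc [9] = 0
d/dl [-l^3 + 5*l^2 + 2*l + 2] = -3*l^2 + 10*l + 2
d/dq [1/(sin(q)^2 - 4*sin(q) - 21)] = 2*(2 - sin(q))*cos(q)/((sin(q) - 7)^2*(sin(q) + 3)^2)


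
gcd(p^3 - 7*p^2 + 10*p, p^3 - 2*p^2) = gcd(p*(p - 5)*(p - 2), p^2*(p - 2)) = p^2 - 2*p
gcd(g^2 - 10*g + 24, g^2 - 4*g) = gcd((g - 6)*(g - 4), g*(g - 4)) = g - 4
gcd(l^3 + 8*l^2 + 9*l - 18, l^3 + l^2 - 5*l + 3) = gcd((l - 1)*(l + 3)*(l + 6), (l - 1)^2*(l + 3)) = l^2 + 2*l - 3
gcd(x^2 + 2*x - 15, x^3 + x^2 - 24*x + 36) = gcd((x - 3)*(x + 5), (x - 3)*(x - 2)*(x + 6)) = x - 3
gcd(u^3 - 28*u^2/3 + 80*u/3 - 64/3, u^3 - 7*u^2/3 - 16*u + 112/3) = u - 4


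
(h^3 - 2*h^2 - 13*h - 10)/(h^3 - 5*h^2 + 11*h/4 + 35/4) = 4*(h^2 - 3*h - 10)/(4*h^2 - 24*h + 35)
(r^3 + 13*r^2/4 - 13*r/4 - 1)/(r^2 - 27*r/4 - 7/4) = (r^2 + 3*r - 4)/(r - 7)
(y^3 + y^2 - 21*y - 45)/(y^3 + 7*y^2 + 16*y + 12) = (y^2 - 2*y - 15)/(y^2 + 4*y + 4)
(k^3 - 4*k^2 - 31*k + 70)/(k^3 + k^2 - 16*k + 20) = (k - 7)/(k - 2)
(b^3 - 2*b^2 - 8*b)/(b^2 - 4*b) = b + 2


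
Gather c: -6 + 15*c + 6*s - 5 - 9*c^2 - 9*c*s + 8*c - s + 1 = -9*c^2 + c*(23 - 9*s) + 5*s - 10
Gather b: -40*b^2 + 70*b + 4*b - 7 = -40*b^2 + 74*b - 7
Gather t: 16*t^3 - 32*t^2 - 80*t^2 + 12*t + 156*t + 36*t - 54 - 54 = 16*t^3 - 112*t^2 + 204*t - 108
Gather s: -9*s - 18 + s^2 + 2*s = s^2 - 7*s - 18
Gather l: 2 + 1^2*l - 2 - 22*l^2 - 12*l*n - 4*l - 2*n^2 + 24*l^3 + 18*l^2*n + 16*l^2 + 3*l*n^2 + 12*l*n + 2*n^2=24*l^3 + l^2*(18*n - 6) + l*(3*n^2 - 3)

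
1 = 1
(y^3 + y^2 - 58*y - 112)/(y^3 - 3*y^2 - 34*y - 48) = (y + 7)/(y + 3)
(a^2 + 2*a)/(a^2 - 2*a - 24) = a*(a + 2)/(a^2 - 2*a - 24)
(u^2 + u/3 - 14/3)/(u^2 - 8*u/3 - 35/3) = (u - 2)/(u - 5)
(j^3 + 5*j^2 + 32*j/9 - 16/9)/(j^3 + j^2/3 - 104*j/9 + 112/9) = (9*j^2 + 9*j - 4)/(9*j^2 - 33*j + 28)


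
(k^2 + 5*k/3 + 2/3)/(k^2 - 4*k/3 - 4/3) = (k + 1)/(k - 2)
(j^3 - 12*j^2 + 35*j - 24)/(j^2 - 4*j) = (j^3 - 12*j^2 + 35*j - 24)/(j*(j - 4))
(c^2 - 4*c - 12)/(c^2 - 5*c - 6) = (c + 2)/(c + 1)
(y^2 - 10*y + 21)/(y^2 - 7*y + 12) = (y - 7)/(y - 4)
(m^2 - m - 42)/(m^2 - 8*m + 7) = (m + 6)/(m - 1)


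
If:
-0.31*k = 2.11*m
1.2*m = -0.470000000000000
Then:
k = 2.67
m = -0.39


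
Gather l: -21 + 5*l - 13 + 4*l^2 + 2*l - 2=4*l^2 + 7*l - 36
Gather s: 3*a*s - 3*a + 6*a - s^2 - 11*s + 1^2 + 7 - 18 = 3*a - s^2 + s*(3*a - 11) - 10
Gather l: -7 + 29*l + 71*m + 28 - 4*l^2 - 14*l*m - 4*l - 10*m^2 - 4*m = -4*l^2 + l*(25 - 14*m) - 10*m^2 + 67*m + 21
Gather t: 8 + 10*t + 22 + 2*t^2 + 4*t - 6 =2*t^2 + 14*t + 24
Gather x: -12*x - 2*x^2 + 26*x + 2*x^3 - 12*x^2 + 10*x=2*x^3 - 14*x^2 + 24*x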